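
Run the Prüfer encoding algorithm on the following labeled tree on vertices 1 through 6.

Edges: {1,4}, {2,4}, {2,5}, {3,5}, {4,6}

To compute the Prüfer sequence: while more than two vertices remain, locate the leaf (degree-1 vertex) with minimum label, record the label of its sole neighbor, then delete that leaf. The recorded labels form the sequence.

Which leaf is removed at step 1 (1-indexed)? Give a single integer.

Answer: 1

Derivation:
Step 1: current leaves = {1,3,6}. Remove leaf 1 (neighbor: 4).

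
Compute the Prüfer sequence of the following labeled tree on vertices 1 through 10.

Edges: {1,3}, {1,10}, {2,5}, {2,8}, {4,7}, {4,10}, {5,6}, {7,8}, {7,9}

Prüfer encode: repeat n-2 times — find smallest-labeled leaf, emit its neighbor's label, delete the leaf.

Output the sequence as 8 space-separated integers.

Answer: 1 10 5 2 8 7 7 4

Derivation:
Step 1: leaves = {3,6,9}. Remove smallest leaf 3, emit neighbor 1.
Step 2: leaves = {1,6,9}. Remove smallest leaf 1, emit neighbor 10.
Step 3: leaves = {6,9,10}. Remove smallest leaf 6, emit neighbor 5.
Step 4: leaves = {5,9,10}. Remove smallest leaf 5, emit neighbor 2.
Step 5: leaves = {2,9,10}. Remove smallest leaf 2, emit neighbor 8.
Step 6: leaves = {8,9,10}. Remove smallest leaf 8, emit neighbor 7.
Step 7: leaves = {9,10}. Remove smallest leaf 9, emit neighbor 7.
Step 8: leaves = {7,10}. Remove smallest leaf 7, emit neighbor 4.
Done: 2 vertices remain (4, 10). Sequence = [1 10 5 2 8 7 7 4]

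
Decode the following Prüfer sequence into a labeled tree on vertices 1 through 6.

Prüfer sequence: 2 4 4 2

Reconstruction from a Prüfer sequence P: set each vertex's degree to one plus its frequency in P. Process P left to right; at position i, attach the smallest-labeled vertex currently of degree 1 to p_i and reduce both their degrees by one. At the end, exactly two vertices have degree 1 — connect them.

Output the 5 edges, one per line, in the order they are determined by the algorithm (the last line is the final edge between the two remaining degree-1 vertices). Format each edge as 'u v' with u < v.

Answer: 1 2
3 4
4 5
2 4
2 6

Derivation:
Initial degrees: {1:1, 2:3, 3:1, 4:3, 5:1, 6:1}
Step 1: smallest deg-1 vertex = 1, p_1 = 2. Add edge {1,2}. Now deg[1]=0, deg[2]=2.
Step 2: smallest deg-1 vertex = 3, p_2 = 4. Add edge {3,4}. Now deg[3]=0, deg[4]=2.
Step 3: smallest deg-1 vertex = 5, p_3 = 4. Add edge {4,5}. Now deg[5]=0, deg[4]=1.
Step 4: smallest deg-1 vertex = 4, p_4 = 2. Add edge {2,4}. Now deg[4]=0, deg[2]=1.
Final: two remaining deg-1 vertices are 2, 6. Add edge {2,6}.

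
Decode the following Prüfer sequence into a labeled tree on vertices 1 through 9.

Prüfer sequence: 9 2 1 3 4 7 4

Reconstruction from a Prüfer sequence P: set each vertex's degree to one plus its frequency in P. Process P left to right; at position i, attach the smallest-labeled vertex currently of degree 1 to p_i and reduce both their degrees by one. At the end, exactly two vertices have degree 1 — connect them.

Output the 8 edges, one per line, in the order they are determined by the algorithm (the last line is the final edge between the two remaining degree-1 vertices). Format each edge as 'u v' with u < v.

Answer: 5 9
2 6
1 2
1 3
3 4
7 8
4 7
4 9

Derivation:
Initial degrees: {1:2, 2:2, 3:2, 4:3, 5:1, 6:1, 7:2, 8:1, 9:2}
Step 1: smallest deg-1 vertex = 5, p_1 = 9. Add edge {5,9}. Now deg[5]=0, deg[9]=1.
Step 2: smallest deg-1 vertex = 6, p_2 = 2. Add edge {2,6}. Now deg[6]=0, deg[2]=1.
Step 3: smallest deg-1 vertex = 2, p_3 = 1. Add edge {1,2}. Now deg[2]=0, deg[1]=1.
Step 4: smallest deg-1 vertex = 1, p_4 = 3. Add edge {1,3}. Now deg[1]=0, deg[3]=1.
Step 5: smallest deg-1 vertex = 3, p_5 = 4. Add edge {3,4}. Now deg[3]=0, deg[4]=2.
Step 6: smallest deg-1 vertex = 8, p_6 = 7. Add edge {7,8}. Now deg[8]=0, deg[7]=1.
Step 7: smallest deg-1 vertex = 7, p_7 = 4. Add edge {4,7}. Now deg[7]=0, deg[4]=1.
Final: two remaining deg-1 vertices are 4, 9. Add edge {4,9}.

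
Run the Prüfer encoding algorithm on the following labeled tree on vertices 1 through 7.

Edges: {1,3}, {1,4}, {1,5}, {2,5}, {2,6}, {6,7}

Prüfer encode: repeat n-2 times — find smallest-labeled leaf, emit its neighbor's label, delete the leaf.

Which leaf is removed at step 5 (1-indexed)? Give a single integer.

Step 1: current leaves = {3,4,7}. Remove leaf 3 (neighbor: 1).
Step 2: current leaves = {4,7}. Remove leaf 4 (neighbor: 1).
Step 3: current leaves = {1,7}. Remove leaf 1 (neighbor: 5).
Step 4: current leaves = {5,7}. Remove leaf 5 (neighbor: 2).
Step 5: current leaves = {2,7}. Remove leaf 2 (neighbor: 6).

Answer: 2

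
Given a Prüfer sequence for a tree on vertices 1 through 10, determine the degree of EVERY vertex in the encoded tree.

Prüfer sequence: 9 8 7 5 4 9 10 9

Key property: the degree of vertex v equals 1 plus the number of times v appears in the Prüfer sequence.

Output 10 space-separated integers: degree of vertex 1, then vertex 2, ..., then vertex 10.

Answer: 1 1 1 2 2 1 2 2 4 2

Derivation:
p_1 = 9: count[9] becomes 1
p_2 = 8: count[8] becomes 1
p_3 = 7: count[7] becomes 1
p_4 = 5: count[5] becomes 1
p_5 = 4: count[4] becomes 1
p_6 = 9: count[9] becomes 2
p_7 = 10: count[10] becomes 1
p_8 = 9: count[9] becomes 3
Degrees (1 + count): deg[1]=1+0=1, deg[2]=1+0=1, deg[3]=1+0=1, deg[4]=1+1=2, deg[5]=1+1=2, deg[6]=1+0=1, deg[7]=1+1=2, deg[8]=1+1=2, deg[9]=1+3=4, deg[10]=1+1=2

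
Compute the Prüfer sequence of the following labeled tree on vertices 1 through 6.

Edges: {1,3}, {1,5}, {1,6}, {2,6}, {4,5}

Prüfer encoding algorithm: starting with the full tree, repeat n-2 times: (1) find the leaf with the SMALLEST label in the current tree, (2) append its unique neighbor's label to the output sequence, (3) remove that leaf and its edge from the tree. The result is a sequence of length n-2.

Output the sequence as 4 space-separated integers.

Answer: 6 1 5 1

Derivation:
Step 1: leaves = {2,3,4}. Remove smallest leaf 2, emit neighbor 6.
Step 2: leaves = {3,4,6}. Remove smallest leaf 3, emit neighbor 1.
Step 3: leaves = {4,6}. Remove smallest leaf 4, emit neighbor 5.
Step 4: leaves = {5,6}. Remove smallest leaf 5, emit neighbor 1.
Done: 2 vertices remain (1, 6). Sequence = [6 1 5 1]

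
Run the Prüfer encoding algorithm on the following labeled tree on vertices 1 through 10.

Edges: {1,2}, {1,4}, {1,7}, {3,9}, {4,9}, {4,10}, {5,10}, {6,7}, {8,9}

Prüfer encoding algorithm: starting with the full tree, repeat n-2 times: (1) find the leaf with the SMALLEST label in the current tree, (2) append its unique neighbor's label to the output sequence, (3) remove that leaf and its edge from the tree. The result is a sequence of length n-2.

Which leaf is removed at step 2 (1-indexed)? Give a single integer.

Step 1: current leaves = {2,3,5,6,8}. Remove leaf 2 (neighbor: 1).
Step 2: current leaves = {3,5,6,8}. Remove leaf 3 (neighbor: 9).

Answer: 3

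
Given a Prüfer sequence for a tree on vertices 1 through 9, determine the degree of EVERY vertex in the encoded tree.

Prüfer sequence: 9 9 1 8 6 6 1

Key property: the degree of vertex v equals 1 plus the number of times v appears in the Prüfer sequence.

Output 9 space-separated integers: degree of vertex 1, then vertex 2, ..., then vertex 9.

p_1 = 9: count[9] becomes 1
p_2 = 9: count[9] becomes 2
p_3 = 1: count[1] becomes 1
p_4 = 8: count[8] becomes 1
p_5 = 6: count[6] becomes 1
p_6 = 6: count[6] becomes 2
p_7 = 1: count[1] becomes 2
Degrees (1 + count): deg[1]=1+2=3, deg[2]=1+0=1, deg[3]=1+0=1, deg[4]=1+0=1, deg[5]=1+0=1, deg[6]=1+2=3, deg[7]=1+0=1, deg[8]=1+1=2, deg[9]=1+2=3

Answer: 3 1 1 1 1 3 1 2 3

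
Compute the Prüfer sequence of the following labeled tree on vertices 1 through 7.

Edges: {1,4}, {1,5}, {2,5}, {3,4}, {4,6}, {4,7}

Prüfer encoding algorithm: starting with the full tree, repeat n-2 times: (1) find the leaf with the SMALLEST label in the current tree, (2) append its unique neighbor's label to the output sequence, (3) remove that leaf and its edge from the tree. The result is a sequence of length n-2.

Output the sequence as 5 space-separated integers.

Step 1: leaves = {2,3,6,7}. Remove smallest leaf 2, emit neighbor 5.
Step 2: leaves = {3,5,6,7}. Remove smallest leaf 3, emit neighbor 4.
Step 3: leaves = {5,6,7}. Remove smallest leaf 5, emit neighbor 1.
Step 4: leaves = {1,6,7}. Remove smallest leaf 1, emit neighbor 4.
Step 5: leaves = {6,7}. Remove smallest leaf 6, emit neighbor 4.
Done: 2 vertices remain (4, 7). Sequence = [5 4 1 4 4]

Answer: 5 4 1 4 4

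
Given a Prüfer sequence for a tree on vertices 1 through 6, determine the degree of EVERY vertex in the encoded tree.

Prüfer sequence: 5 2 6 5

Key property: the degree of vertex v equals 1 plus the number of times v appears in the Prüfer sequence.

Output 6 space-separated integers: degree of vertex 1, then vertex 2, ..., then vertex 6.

p_1 = 5: count[5] becomes 1
p_2 = 2: count[2] becomes 1
p_3 = 6: count[6] becomes 1
p_4 = 5: count[5] becomes 2
Degrees (1 + count): deg[1]=1+0=1, deg[2]=1+1=2, deg[3]=1+0=1, deg[4]=1+0=1, deg[5]=1+2=3, deg[6]=1+1=2

Answer: 1 2 1 1 3 2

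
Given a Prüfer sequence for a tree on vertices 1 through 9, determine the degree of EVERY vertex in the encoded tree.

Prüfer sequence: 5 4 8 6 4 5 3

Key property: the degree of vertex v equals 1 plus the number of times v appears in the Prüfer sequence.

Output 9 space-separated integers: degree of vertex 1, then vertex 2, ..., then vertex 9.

p_1 = 5: count[5] becomes 1
p_2 = 4: count[4] becomes 1
p_3 = 8: count[8] becomes 1
p_4 = 6: count[6] becomes 1
p_5 = 4: count[4] becomes 2
p_6 = 5: count[5] becomes 2
p_7 = 3: count[3] becomes 1
Degrees (1 + count): deg[1]=1+0=1, deg[2]=1+0=1, deg[3]=1+1=2, deg[4]=1+2=3, deg[5]=1+2=3, deg[6]=1+1=2, deg[7]=1+0=1, deg[8]=1+1=2, deg[9]=1+0=1

Answer: 1 1 2 3 3 2 1 2 1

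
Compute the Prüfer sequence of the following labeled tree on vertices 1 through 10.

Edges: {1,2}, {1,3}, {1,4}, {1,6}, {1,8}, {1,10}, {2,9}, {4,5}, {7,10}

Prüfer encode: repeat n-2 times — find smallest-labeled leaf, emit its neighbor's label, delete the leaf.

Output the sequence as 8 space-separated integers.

Step 1: leaves = {3,5,6,7,8,9}. Remove smallest leaf 3, emit neighbor 1.
Step 2: leaves = {5,6,7,8,9}. Remove smallest leaf 5, emit neighbor 4.
Step 3: leaves = {4,6,7,8,9}. Remove smallest leaf 4, emit neighbor 1.
Step 4: leaves = {6,7,8,9}. Remove smallest leaf 6, emit neighbor 1.
Step 5: leaves = {7,8,9}. Remove smallest leaf 7, emit neighbor 10.
Step 6: leaves = {8,9,10}. Remove smallest leaf 8, emit neighbor 1.
Step 7: leaves = {9,10}. Remove smallest leaf 9, emit neighbor 2.
Step 8: leaves = {2,10}. Remove smallest leaf 2, emit neighbor 1.
Done: 2 vertices remain (1, 10). Sequence = [1 4 1 1 10 1 2 1]

Answer: 1 4 1 1 10 1 2 1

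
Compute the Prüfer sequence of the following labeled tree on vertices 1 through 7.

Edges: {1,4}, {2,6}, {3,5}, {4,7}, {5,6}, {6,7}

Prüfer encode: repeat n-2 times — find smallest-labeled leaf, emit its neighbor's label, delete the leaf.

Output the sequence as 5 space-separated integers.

Answer: 4 6 5 7 6

Derivation:
Step 1: leaves = {1,2,3}. Remove smallest leaf 1, emit neighbor 4.
Step 2: leaves = {2,3,4}. Remove smallest leaf 2, emit neighbor 6.
Step 3: leaves = {3,4}. Remove smallest leaf 3, emit neighbor 5.
Step 4: leaves = {4,5}. Remove smallest leaf 4, emit neighbor 7.
Step 5: leaves = {5,7}. Remove smallest leaf 5, emit neighbor 6.
Done: 2 vertices remain (6, 7). Sequence = [4 6 5 7 6]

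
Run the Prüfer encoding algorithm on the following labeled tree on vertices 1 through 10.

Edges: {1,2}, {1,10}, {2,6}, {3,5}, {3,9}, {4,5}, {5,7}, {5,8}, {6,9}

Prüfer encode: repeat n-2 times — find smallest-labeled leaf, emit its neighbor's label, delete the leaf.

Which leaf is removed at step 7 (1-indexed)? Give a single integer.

Answer: 6

Derivation:
Step 1: current leaves = {4,7,8,10}. Remove leaf 4 (neighbor: 5).
Step 2: current leaves = {7,8,10}. Remove leaf 7 (neighbor: 5).
Step 3: current leaves = {8,10}. Remove leaf 8 (neighbor: 5).
Step 4: current leaves = {5,10}. Remove leaf 5 (neighbor: 3).
Step 5: current leaves = {3,10}. Remove leaf 3 (neighbor: 9).
Step 6: current leaves = {9,10}. Remove leaf 9 (neighbor: 6).
Step 7: current leaves = {6,10}. Remove leaf 6 (neighbor: 2).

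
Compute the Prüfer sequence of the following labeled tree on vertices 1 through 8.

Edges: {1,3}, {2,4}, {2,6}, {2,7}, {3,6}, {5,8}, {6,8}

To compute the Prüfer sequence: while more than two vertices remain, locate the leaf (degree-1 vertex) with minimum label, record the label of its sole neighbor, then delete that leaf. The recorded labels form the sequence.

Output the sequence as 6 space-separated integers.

Answer: 3 6 2 8 2 6

Derivation:
Step 1: leaves = {1,4,5,7}. Remove smallest leaf 1, emit neighbor 3.
Step 2: leaves = {3,4,5,7}. Remove smallest leaf 3, emit neighbor 6.
Step 3: leaves = {4,5,7}. Remove smallest leaf 4, emit neighbor 2.
Step 4: leaves = {5,7}. Remove smallest leaf 5, emit neighbor 8.
Step 5: leaves = {7,8}. Remove smallest leaf 7, emit neighbor 2.
Step 6: leaves = {2,8}. Remove smallest leaf 2, emit neighbor 6.
Done: 2 vertices remain (6, 8). Sequence = [3 6 2 8 2 6]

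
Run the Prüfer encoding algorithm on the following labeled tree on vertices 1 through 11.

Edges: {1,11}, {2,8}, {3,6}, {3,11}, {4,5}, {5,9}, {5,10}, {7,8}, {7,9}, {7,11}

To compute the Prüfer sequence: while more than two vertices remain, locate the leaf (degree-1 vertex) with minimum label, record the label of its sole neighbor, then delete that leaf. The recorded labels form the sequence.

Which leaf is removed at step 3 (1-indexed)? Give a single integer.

Answer: 4

Derivation:
Step 1: current leaves = {1,2,4,6,10}. Remove leaf 1 (neighbor: 11).
Step 2: current leaves = {2,4,6,10}. Remove leaf 2 (neighbor: 8).
Step 3: current leaves = {4,6,8,10}. Remove leaf 4 (neighbor: 5).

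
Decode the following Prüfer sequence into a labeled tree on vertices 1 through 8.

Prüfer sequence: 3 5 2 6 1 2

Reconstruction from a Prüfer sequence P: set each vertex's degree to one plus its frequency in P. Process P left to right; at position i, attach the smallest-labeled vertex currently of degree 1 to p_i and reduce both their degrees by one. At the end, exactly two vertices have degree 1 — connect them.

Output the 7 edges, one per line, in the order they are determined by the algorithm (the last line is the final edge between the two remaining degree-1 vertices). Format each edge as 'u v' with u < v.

Answer: 3 4
3 5
2 5
6 7
1 6
1 2
2 8

Derivation:
Initial degrees: {1:2, 2:3, 3:2, 4:1, 5:2, 6:2, 7:1, 8:1}
Step 1: smallest deg-1 vertex = 4, p_1 = 3. Add edge {3,4}. Now deg[4]=0, deg[3]=1.
Step 2: smallest deg-1 vertex = 3, p_2 = 5. Add edge {3,5}. Now deg[3]=0, deg[5]=1.
Step 3: smallest deg-1 vertex = 5, p_3 = 2. Add edge {2,5}. Now deg[5]=0, deg[2]=2.
Step 4: smallest deg-1 vertex = 7, p_4 = 6. Add edge {6,7}. Now deg[7]=0, deg[6]=1.
Step 5: smallest deg-1 vertex = 6, p_5 = 1. Add edge {1,6}. Now deg[6]=0, deg[1]=1.
Step 6: smallest deg-1 vertex = 1, p_6 = 2. Add edge {1,2}. Now deg[1]=0, deg[2]=1.
Final: two remaining deg-1 vertices are 2, 8. Add edge {2,8}.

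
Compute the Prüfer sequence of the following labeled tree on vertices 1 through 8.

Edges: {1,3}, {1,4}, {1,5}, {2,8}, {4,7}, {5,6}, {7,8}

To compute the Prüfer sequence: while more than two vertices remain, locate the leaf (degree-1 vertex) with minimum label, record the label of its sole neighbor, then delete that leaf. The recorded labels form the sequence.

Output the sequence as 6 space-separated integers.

Answer: 8 1 5 1 4 7

Derivation:
Step 1: leaves = {2,3,6}. Remove smallest leaf 2, emit neighbor 8.
Step 2: leaves = {3,6,8}. Remove smallest leaf 3, emit neighbor 1.
Step 3: leaves = {6,8}. Remove smallest leaf 6, emit neighbor 5.
Step 4: leaves = {5,8}. Remove smallest leaf 5, emit neighbor 1.
Step 5: leaves = {1,8}. Remove smallest leaf 1, emit neighbor 4.
Step 6: leaves = {4,8}. Remove smallest leaf 4, emit neighbor 7.
Done: 2 vertices remain (7, 8). Sequence = [8 1 5 1 4 7]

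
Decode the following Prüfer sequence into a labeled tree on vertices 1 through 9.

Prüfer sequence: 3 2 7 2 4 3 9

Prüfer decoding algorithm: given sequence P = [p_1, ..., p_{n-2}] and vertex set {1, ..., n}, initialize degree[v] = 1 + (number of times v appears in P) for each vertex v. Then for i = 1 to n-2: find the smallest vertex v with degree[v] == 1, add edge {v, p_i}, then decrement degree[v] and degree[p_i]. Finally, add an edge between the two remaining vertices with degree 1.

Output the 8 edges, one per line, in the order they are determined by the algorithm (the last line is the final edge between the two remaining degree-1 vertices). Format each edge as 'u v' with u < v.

Answer: 1 3
2 5
6 7
2 7
2 4
3 4
3 9
8 9

Derivation:
Initial degrees: {1:1, 2:3, 3:3, 4:2, 5:1, 6:1, 7:2, 8:1, 9:2}
Step 1: smallest deg-1 vertex = 1, p_1 = 3. Add edge {1,3}. Now deg[1]=0, deg[3]=2.
Step 2: smallest deg-1 vertex = 5, p_2 = 2. Add edge {2,5}. Now deg[5]=0, deg[2]=2.
Step 3: smallest deg-1 vertex = 6, p_3 = 7. Add edge {6,7}. Now deg[6]=0, deg[7]=1.
Step 4: smallest deg-1 vertex = 7, p_4 = 2. Add edge {2,7}. Now deg[7]=0, deg[2]=1.
Step 5: smallest deg-1 vertex = 2, p_5 = 4. Add edge {2,4}. Now deg[2]=0, deg[4]=1.
Step 6: smallest deg-1 vertex = 4, p_6 = 3. Add edge {3,4}. Now deg[4]=0, deg[3]=1.
Step 7: smallest deg-1 vertex = 3, p_7 = 9. Add edge {3,9}. Now deg[3]=0, deg[9]=1.
Final: two remaining deg-1 vertices are 8, 9. Add edge {8,9}.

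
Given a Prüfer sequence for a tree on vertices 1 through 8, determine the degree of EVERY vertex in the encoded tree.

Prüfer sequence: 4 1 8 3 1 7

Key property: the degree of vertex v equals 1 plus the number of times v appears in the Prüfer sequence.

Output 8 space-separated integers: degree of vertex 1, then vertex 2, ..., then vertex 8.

Answer: 3 1 2 2 1 1 2 2

Derivation:
p_1 = 4: count[4] becomes 1
p_2 = 1: count[1] becomes 1
p_3 = 8: count[8] becomes 1
p_4 = 3: count[3] becomes 1
p_5 = 1: count[1] becomes 2
p_6 = 7: count[7] becomes 1
Degrees (1 + count): deg[1]=1+2=3, deg[2]=1+0=1, deg[3]=1+1=2, deg[4]=1+1=2, deg[5]=1+0=1, deg[6]=1+0=1, deg[7]=1+1=2, deg[8]=1+1=2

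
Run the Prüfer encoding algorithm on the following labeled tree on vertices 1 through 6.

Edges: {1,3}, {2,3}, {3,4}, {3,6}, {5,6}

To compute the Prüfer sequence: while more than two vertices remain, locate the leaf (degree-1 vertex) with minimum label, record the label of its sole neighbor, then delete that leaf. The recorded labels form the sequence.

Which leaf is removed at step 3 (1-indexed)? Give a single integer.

Step 1: current leaves = {1,2,4,5}. Remove leaf 1 (neighbor: 3).
Step 2: current leaves = {2,4,5}. Remove leaf 2 (neighbor: 3).
Step 3: current leaves = {4,5}. Remove leaf 4 (neighbor: 3).

Answer: 4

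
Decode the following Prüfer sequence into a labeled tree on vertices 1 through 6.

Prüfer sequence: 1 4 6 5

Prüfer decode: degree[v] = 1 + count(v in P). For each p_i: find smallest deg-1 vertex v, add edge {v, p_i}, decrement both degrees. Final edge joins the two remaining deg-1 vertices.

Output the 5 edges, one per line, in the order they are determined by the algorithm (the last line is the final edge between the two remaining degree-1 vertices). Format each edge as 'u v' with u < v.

Initial degrees: {1:2, 2:1, 3:1, 4:2, 5:2, 6:2}
Step 1: smallest deg-1 vertex = 2, p_1 = 1. Add edge {1,2}. Now deg[2]=0, deg[1]=1.
Step 2: smallest deg-1 vertex = 1, p_2 = 4. Add edge {1,4}. Now deg[1]=0, deg[4]=1.
Step 3: smallest deg-1 vertex = 3, p_3 = 6. Add edge {3,6}. Now deg[3]=0, deg[6]=1.
Step 4: smallest deg-1 vertex = 4, p_4 = 5. Add edge {4,5}. Now deg[4]=0, deg[5]=1.
Final: two remaining deg-1 vertices are 5, 6. Add edge {5,6}.

Answer: 1 2
1 4
3 6
4 5
5 6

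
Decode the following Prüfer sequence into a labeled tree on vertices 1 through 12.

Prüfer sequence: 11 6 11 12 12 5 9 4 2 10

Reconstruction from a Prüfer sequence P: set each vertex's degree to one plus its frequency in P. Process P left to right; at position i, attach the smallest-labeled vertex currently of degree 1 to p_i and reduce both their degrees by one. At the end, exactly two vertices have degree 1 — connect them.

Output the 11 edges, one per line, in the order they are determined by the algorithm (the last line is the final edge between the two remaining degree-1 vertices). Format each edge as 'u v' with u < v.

Initial degrees: {1:1, 2:2, 3:1, 4:2, 5:2, 6:2, 7:1, 8:1, 9:2, 10:2, 11:3, 12:3}
Step 1: smallest deg-1 vertex = 1, p_1 = 11. Add edge {1,11}. Now deg[1]=0, deg[11]=2.
Step 2: smallest deg-1 vertex = 3, p_2 = 6. Add edge {3,6}. Now deg[3]=0, deg[6]=1.
Step 3: smallest deg-1 vertex = 6, p_3 = 11. Add edge {6,11}. Now deg[6]=0, deg[11]=1.
Step 4: smallest deg-1 vertex = 7, p_4 = 12. Add edge {7,12}. Now deg[7]=0, deg[12]=2.
Step 5: smallest deg-1 vertex = 8, p_5 = 12. Add edge {8,12}. Now deg[8]=0, deg[12]=1.
Step 6: smallest deg-1 vertex = 11, p_6 = 5. Add edge {5,11}. Now deg[11]=0, deg[5]=1.
Step 7: smallest deg-1 vertex = 5, p_7 = 9. Add edge {5,9}. Now deg[5]=0, deg[9]=1.
Step 8: smallest deg-1 vertex = 9, p_8 = 4. Add edge {4,9}. Now deg[9]=0, deg[4]=1.
Step 9: smallest deg-1 vertex = 4, p_9 = 2. Add edge {2,4}. Now deg[4]=0, deg[2]=1.
Step 10: smallest deg-1 vertex = 2, p_10 = 10. Add edge {2,10}. Now deg[2]=0, deg[10]=1.
Final: two remaining deg-1 vertices are 10, 12. Add edge {10,12}.

Answer: 1 11
3 6
6 11
7 12
8 12
5 11
5 9
4 9
2 4
2 10
10 12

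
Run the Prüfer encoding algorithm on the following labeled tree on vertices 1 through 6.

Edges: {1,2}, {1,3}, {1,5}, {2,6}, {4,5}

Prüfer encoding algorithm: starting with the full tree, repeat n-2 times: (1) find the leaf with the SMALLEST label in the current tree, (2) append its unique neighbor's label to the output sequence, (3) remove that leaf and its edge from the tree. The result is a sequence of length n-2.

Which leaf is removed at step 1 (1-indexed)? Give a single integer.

Answer: 3

Derivation:
Step 1: current leaves = {3,4,6}. Remove leaf 3 (neighbor: 1).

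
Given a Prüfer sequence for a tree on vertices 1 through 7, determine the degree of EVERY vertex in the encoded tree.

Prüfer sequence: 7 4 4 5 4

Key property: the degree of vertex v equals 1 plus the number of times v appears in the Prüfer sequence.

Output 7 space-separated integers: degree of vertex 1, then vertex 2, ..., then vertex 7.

p_1 = 7: count[7] becomes 1
p_2 = 4: count[4] becomes 1
p_3 = 4: count[4] becomes 2
p_4 = 5: count[5] becomes 1
p_5 = 4: count[4] becomes 3
Degrees (1 + count): deg[1]=1+0=1, deg[2]=1+0=1, deg[3]=1+0=1, deg[4]=1+3=4, deg[5]=1+1=2, deg[6]=1+0=1, deg[7]=1+1=2

Answer: 1 1 1 4 2 1 2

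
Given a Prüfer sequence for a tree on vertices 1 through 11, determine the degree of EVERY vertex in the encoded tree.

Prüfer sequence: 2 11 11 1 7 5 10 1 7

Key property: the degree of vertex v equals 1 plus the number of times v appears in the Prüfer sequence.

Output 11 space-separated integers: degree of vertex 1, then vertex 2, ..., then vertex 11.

Answer: 3 2 1 1 2 1 3 1 1 2 3

Derivation:
p_1 = 2: count[2] becomes 1
p_2 = 11: count[11] becomes 1
p_3 = 11: count[11] becomes 2
p_4 = 1: count[1] becomes 1
p_5 = 7: count[7] becomes 1
p_6 = 5: count[5] becomes 1
p_7 = 10: count[10] becomes 1
p_8 = 1: count[1] becomes 2
p_9 = 7: count[7] becomes 2
Degrees (1 + count): deg[1]=1+2=3, deg[2]=1+1=2, deg[3]=1+0=1, deg[4]=1+0=1, deg[5]=1+1=2, deg[6]=1+0=1, deg[7]=1+2=3, deg[8]=1+0=1, deg[9]=1+0=1, deg[10]=1+1=2, deg[11]=1+2=3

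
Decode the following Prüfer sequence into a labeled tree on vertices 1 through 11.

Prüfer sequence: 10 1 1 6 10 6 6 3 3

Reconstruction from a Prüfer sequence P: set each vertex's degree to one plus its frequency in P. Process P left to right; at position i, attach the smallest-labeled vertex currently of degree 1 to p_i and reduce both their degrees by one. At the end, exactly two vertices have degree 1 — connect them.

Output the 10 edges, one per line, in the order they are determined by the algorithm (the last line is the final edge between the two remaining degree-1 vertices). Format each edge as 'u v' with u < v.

Answer: 2 10
1 4
1 5
1 6
7 10
6 8
6 9
3 6
3 10
3 11

Derivation:
Initial degrees: {1:3, 2:1, 3:3, 4:1, 5:1, 6:4, 7:1, 8:1, 9:1, 10:3, 11:1}
Step 1: smallest deg-1 vertex = 2, p_1 = 10. Add edge {2,10}. Now deg[2]=0, deg[10]=2.
Step 2: smallest deg-1 vertex = 4, p_2 = 1. Add edge {1,4}. Now deg[4]=0, deg[1]=2.
Step 3: smallest deg-1 vertex = 5, p_3 = 1. Add edge {1,5}. Now deg[5]=0, deg[1]=1.
Step 4: smallest deg-1 vertex = 1, p_4 = 6. Add edge {1,6}. Now deg[1]=0, deg[6]=3.
Step 5: smallest deg-1 vertex = 7, p_5 = 10. Add edge {7,10}. Now deg[7]=0, deg[10]=1.
Step 6: smallest deg-1 vertex = 8, p_6 = 6. Add edge {6,8}. Now deg[8]=0, deg[6]=2.
Step 7: smallest deg-1 vertex = 9, p_7 = 6. Add edge {6,9}. Now deg[9]=0, deg[6]=1.
Step 8: smallest deg-1 vertex = 6, p_8 = 3. Add edge {3,6}. Now deg[6]=0, deg[3]=2.
Step 9: smallest deg-1 vertex = 10, p_9 = 3. Add edge {3,10}. Now deg[10]=0, deg[3]=1.
Final: two remaining deg-1 vertices are 3, 11. Add edge {3,11}.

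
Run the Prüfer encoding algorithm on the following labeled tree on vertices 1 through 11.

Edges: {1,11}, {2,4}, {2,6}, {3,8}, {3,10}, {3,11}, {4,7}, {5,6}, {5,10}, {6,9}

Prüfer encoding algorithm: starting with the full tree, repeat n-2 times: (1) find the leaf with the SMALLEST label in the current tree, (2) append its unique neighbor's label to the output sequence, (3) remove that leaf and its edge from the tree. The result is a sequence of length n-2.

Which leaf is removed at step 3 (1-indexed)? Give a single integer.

Answer: 4

Derivation:
Step 1: current leaves = {1,7,8,9}. Remove leaf 1 (neighbor: 11).
Step 2: current leaves = {7,8,9,11}. Remove leaf 7 (neighbor: 4).
Step 3: current leaves = {4,8,9,11}. Remove leaf 4 (neighbor: 2).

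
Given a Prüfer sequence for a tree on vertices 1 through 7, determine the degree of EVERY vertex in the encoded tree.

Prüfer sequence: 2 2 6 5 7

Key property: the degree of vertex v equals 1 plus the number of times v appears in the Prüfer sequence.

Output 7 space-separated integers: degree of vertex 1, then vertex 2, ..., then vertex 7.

Answer: 1 3 1 1 2 2 2

Derivation:
p_1 = 2: count[2] becomes 1
p_2 = 2: count[2] becomes 2
p_3 = 6: count[6] becomes 1
p_4 = 5: count[5] becomes 1
p_5 = 7: count[7] becomes 1
Degrees (1 + count): deg[1]=1+0=1, deg[2]=1+2=3, deg[3]=1+0=1, deg[4]=1+0=1, deg[5]=1+1=2, deg[6]=1+1=2, deg[7]=1+1=2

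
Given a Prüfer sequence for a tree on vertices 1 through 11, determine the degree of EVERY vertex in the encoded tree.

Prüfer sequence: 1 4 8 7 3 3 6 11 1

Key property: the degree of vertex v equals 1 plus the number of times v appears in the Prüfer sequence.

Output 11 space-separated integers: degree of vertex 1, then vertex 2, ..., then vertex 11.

p_1 = 1: count[1] becomes 1
p_2 = 4: count[4] becomes 1
p_3 = 8: count[8] becomes 1
p_4 = 7: count[7] becomes 1
p_5 = 3: count[3] becomes 1
p_6 = 3: count[3] becomes 2
p_7 = 6: count[6] becomes 1
p_8 = 11: count[11] becomes 1
p_9 = 1: count[1] becomes 2
Degrees (1 + count): deg[1]=1+2=3, deg[2]=1+0=1, deg[3]=1+2=3, deg[4]=1+1=2, deg[5]=1+0=1, deg[6]=1+1=2, deg[7]=1+1=2, deg[8]=1+1=2, deg[9]=1+0=1, deg[10]=1+0=1, deg[11]=1+1=2

Answer: 3 1 3 2 1 2 2 2 1 1 2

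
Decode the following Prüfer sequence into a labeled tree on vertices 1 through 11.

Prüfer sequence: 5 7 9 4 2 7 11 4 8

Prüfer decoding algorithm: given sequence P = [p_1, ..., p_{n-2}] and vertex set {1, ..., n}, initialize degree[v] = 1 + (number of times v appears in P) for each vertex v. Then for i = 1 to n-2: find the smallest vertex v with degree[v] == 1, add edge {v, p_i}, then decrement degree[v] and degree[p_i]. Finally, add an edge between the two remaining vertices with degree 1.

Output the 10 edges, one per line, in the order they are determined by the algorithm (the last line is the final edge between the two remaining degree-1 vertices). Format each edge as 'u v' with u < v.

Initial degrees: {1:1, 2:2, 3:1, 4:3, 5:2, 6:1, 7:3, 8:2, 9:2, 10:1, 11:2}
Step 1: smallest deg-1 vertex = 1, p_1 = 5. Add edge {1,5}. Now deg[1]=0, deg[5]=1.
Step 2: smallest deg-1 vertex = 3, p_2 = 7. Add edge {3,7}. Now deg[3]=0, deg[7]=2.
Step 3: smallest deg-1 vertex = 5, p_3 = 9. Add edge {5,9}. Now deg[5]=0, deg[9]=1.
Step 4: smallest deg-1 vertex = 6, p_4 = 4. Add edge {4,6}. Now deg[6]=0, deg[4]=2.
Step 5: smallest deg-1 vertex = 9, p_5 = 2. Add edge {2,9}. Now deg[9]=0, deg[2]=1.
Step 6: smallest deg-1 vertex = 2, p_6 = 7. Add edge {2,7}. Now deg[2]=0, deg[7]=1.
Step 7: smallest deg-1 vertex = 7, p_7 = 11. Add edge {7,11}. Now deg[7]=0, deg[11]=1.
Step 8: smallest deg-1 vertex = 10, p_8 = 4. Add edge {4,10}. Now deg[10]=0, deg[4]=1.
Step 9: smallest deg-1 vertex = 4, p_9 = 8. Add edge {4,8}. Now deg[4]=0, deg[8]=1.
Final: two remaining deg-1 vertices are 8, 11. Add edge {8,11}.

Answer: 1 5
3 7
5 9
4 6
2 9
2 7
7 11
4 10
4 8
8 11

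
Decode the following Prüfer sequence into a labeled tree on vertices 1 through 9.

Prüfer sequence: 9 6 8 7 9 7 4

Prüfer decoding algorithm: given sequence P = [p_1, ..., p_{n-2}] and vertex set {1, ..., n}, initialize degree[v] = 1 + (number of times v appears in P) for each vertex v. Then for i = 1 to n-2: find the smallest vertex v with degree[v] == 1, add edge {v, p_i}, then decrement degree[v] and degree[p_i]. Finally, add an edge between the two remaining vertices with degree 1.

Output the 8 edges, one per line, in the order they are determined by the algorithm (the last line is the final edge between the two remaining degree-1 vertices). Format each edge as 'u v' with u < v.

Answer: 1 9
2 6
3 8
5 7
6 9
7 8
4 7
4 9

Derivation:
Initial degrees: {1:1, 2:1, 3:1, 4:2, 5:1, 6:2, 7:3, 8:2, 9:3}
Step 1: smallest deg-1 vertex = 1, p_1 = 9. Add edge {1,9}. Now deg[1]=0, deg[9]=2.
Step 2: smallest deg-1 vertex = 2, p_2 = 6. Add edge {2,6}. Now deg[2]=0, deg[6]=1.
Step 3: smallest deg-1 vertex = 3, p_3 = 8. Add edge {3,8}. Now deg[3]=0, deg[8]=1.
Step 4: smallest deg-1 vertex = 5, p_4 = 7. Add edge {5,7}. Now deg[5]=0, deg[7]=2.
Step 5: smallest deg-1 vertex = 6, p_5 = 9. Add edge {6,9}. Now deg[6]=0, deg[9]=1.
Step 6: smallest deg-1 vertex = 8, p_6 = 7. Add edge {7,8}. Now deg[8]=0, deg[7]=1.
Step 7: smallest deg-1 vertex = 7, p_7 = 4. Add edge {4,7}. Now deg[7]=0, deg[4]=1.
Final: two remaining deg-1 vertices are 4, 9. Add edge {4,9}.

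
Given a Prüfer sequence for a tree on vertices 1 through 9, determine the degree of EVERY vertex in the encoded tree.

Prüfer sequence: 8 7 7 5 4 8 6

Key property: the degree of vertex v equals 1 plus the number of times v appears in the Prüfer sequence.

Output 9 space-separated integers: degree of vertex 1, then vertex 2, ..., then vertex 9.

Answer: 1 1 1 2 2 2 3 3 1

Derivation:
p_1 = 8: count[8] becomes 1
p_2 = 7: count[7] becomes 1
p_3 = 7: count[7] becomes 2
p_4 = 5: count[5] becomes 1
p_5 = 4: count[4] becomes 1
p_6 = 8: count[8] becomes 2
p_7 = 6: count[6] becomes 1
Degrees (1 + count): deg[1]=1+0=1, deg[2]=1+0=1, deg[3]=1+0=1, deg[4]=1+1=2, deg[5]=1+1=2, deg[6]=1+1=2, deg[7]=1+2=3, deg[8]=1+2=3, deg[9]=1+0=1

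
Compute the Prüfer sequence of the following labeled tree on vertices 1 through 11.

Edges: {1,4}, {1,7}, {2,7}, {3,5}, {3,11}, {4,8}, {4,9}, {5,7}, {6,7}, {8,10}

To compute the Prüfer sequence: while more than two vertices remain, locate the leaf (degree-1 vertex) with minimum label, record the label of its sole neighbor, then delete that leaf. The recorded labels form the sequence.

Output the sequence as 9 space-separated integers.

Step 1: leaves = {2,6,9,10,11}. Remove smallest leaf 2, emit neighbor 7.
Step 2: leaves = {6,9,10,11}. Remove smallest leaf 6, emit neighbor 7.
Step 3: leaves = {9,10,11}. Remove smallest leaf 9, emit neighbor 4.
Step 4: leaves = {10,11}. Remove smallest leaf 10, emit neighbor 8.
Step 5: leaves = {8,11}. Remove smallest leaf 8, emit neighbor 4.
Step 6: leaves = {4,11}. Remove smallest leaf 4, emit neighbor 1.
Step 7: leaves = {1,11}. Remove smallest leaf 1, emit neighbor 7.
Step 8: leaves = {7,11}. Remove smallest leaf 7, emit neighbor 5.
Step 9: leaves = {5,11}. Remove smallest leaf 5, emit neighbor 3.
Done: 2 vertices remain (3, 11). Sequence = [7 7 4 8 4 1 7 5 3]

Answer: 7 7 4 8 4 1 7 5 3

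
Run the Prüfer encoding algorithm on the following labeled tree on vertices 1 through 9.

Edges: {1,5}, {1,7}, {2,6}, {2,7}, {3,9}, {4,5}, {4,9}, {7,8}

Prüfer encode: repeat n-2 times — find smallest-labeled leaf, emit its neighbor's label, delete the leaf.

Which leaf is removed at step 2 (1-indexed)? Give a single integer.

Step 1: current leaves = {3,6,8}. Remove leaf 3 (neighbor: 9).
Step 2: current leaves = {6,8,9}. Remove leaf 6 (neighbor: 2).

Answer: 6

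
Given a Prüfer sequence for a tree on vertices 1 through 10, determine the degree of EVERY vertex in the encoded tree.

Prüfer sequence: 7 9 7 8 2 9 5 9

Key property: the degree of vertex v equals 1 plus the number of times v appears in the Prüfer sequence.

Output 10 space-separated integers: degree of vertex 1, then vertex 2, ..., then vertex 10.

Answer: 1 2 1 1 2 1 3 2 4 1

Derivation:
p_1 = 7: count[7] becomes 1
p_2 = 9: count[9] becomes 1
p_3 = 7: count[7] becomes 2
p_4 = 8: count[8] becomes 1
p_5 = 2: count[2] becomes 1
p_6 = 9: count[9] becomes 2
p_7 = 5: count[5] becomes 1
p_8 = 9: count[9] becomes 3
Degrees (1 + count): deg[1]=1+0=1, deg[2]=1+1=2, deg[3]=1+0=1, deg[4]=1+0=1, deg[5]=1+1=2, deg[6]=1+0=1, deg[7]=1+2=3, deg[8]=1+1=2, deg[9]=1+3=4, deg[10]=1+0=1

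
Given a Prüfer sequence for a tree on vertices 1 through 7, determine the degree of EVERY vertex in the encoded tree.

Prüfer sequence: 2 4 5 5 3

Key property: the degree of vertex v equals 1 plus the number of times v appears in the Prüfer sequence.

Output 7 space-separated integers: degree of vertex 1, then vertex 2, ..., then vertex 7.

p_1 = 2: count[2] becomes 1
p_2 = 4: count[4] becomes 1
p_3 = 5: count[5] becomes 1
p_4 = 5: count[5] becomes 2
p_5 = 3: count[3] becomes 1
Degrees (1 + count): deg[1]=1+0=1, deg[2]=1+1=2, deg[3]=1+1=2, deg[4]=1+1=2, deg[5]=1+2=3, deg[6]=1+0=1, deg[7]=1+0=1

Answer: 1 2 2 2 3 1 1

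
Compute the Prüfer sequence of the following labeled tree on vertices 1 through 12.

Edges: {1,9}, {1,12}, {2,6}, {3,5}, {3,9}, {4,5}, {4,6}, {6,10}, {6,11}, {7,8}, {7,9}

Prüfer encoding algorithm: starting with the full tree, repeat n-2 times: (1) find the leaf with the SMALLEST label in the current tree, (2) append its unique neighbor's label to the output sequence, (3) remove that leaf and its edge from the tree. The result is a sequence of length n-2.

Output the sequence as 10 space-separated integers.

Answer: 6 7 9 6 6 4 5 3 9 1

Derivation:
Step 1: leaves = {2,8,10,11,12}. Remove smallest leaf 2, emit neighbor 6.
Step 2: leaves = {8,10,11,12}. Remove smallest leaf 8, emit neighbor 7.
Step 3: leaves = {7,10,11,12}. Remove smallest leaf 7, emit neighbor 9.
Step 4: leaves = {10,11,12}. Remove smallest leaf 10, emit neighbor 6.
Step 5: leaves = {11,12}. Remove smallest leaf 11, emit neighbor 6.
Step 6: leaves = {6,12}. Remove smallest leaf 6, emit neighbor 4.
Step 7: leaves = {4,12}. Remove smallest leaf 4, emit neighbor 5.
Step 8: leaves = {5,12}. Remove smallest leaf 5, emit neighbor 3.
Step 9: leaves = {3,12}. Remove smallest leaf 3, emit neighbor 9.
Step 10: leaves = {9,12}. Remove smallest leaf 9, emit neighbor 1.
Done: 2 vertices remain (1, 12). Sequence = [6 7 9 6 6 4 5 3 9 1]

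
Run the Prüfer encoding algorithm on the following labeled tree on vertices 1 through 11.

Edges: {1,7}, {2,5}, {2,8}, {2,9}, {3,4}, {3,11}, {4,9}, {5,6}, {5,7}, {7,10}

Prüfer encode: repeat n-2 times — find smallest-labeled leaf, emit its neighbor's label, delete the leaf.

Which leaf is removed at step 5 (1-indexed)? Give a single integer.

Step 1: current leaves = {1,6,8,10,11}. Remove leaf 1 (neighbor: 7).
Step 2: current leaves = {6,8,10,11}. Remove leaf 6 (neighbor: 5).
Step 3: current leaves = {8,10,11}. Remove leaf 8 (neighbor: 2).
Step 4: current leaves = {10,11}. Remove leaf 10 (neighbor: 7).
Step 5: current leaves = {7,11}. Remove leaf 7 (neighbor: 5).

Answer: 7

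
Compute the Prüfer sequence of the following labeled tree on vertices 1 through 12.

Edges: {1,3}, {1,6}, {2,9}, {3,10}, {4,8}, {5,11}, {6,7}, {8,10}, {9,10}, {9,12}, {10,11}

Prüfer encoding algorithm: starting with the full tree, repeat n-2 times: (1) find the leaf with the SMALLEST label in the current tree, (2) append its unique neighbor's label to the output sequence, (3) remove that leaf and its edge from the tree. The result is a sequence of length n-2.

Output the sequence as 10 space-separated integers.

Step 1: leaves = {2,4,5,7,12}. Remove smallest leaf 2, emit neighbor 9.
Step 2: leaves = {4,5,7,12}. Remove smallest leaf 4, emit neighbor 8.
Step 3: leaves = {5,7,8,12}. Remove smallest leaf 5, emit neighbor 11.
Step 4: leaves = {7,8,11,12}. Remove smallest leaf 7, emit neighbor 6.
Step 5: leaves = {6,8,11,12}. Remove smallest leaf 6, emit neighbor 1.
Step 6: leaves = {1,8,11,12}. Remove smallest leaf 1, emit neighbor 3.
Step 7: leaves = {3,8,11,12}. Remove smallest leaf 3, emit neighbor 10.
Step 8: leaves = {8,11,12}. Remove smallest leaf 8, emit neighbor 10.
Step 9: leaves = {11,12}. Remove smallest leaf 11, emit neighbor 10.
Step 10: leaves = {10,12}. Remove smallest leaf 10, emit neighbor 9.
Done: 2 vertices remain (9, 12). Sequence = [9 8 11 6 1 3 10 10 10 9]

Answer: 9 8 11 6 1 3 10 10 10 9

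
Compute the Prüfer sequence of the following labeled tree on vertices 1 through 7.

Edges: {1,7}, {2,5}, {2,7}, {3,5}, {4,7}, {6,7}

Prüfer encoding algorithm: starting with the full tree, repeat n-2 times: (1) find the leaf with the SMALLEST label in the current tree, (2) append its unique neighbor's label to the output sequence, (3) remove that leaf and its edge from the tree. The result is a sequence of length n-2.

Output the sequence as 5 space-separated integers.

Answer: 7 5 7 2 7

Derivation:
Step 1: leaves = {1,3,4,6}. Remove smallest leaf 1, emit neighbor 7.
Step 2: leaves = {3,4,6}. Remove smallest leaf 3, emit neighbor 5.
Step 3: leaves = {4,5,6}. Remove smallest leaf 4, emit neighbor 7.
Step 4: leaves = {5,6}. Remove smallest leaf 5, emit neighbor 2.
Step 5: leaves = {2,6}. Remove smallest leaf 2, emit neighbor 7.
Done: 2 vertices remain (6, 7). Sequence = [7 5 7 2 7]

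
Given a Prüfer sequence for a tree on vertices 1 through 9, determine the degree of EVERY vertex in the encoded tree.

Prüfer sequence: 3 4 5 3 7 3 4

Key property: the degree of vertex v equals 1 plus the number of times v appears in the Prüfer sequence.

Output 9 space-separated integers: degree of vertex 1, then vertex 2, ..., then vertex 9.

p_1 = 3: count[3] becomes 1
p_2 = 4: count[4] becomes 1
p_3 = 5: count[5] becomes 1
p_4 = 3: count[3] becomes 2
p_5 = 7: count[7] becomes 1
p_6 = 3: count[3] becomes 3
p_7 = 4: count[4] becomes 2
Degrees (1 + count): deg[1]=1+0=1, deg[2]=1+0=1, deg[3]=1+3=4, deg[4]=1+2=3, deg[5]=1+1=2, deg[6]=1+0=1, deg[7]=1+1=2, deg[8]=1+0=1, deg[9]=1+0=1

Answer: 1 1 4 3 2 1 2 1 1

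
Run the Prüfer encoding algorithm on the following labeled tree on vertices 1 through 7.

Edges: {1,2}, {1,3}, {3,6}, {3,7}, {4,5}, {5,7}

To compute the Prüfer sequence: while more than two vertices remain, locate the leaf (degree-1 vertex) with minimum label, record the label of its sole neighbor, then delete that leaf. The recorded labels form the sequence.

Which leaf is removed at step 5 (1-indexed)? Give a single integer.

Step 1: current leaves = {2,4,6}. Remove leaf 2 (neighbor: 1).
Step 2: current leaves = {1,4,6}. Remove leaf 1 (neighbor: 3).
Step 3: current leaves = {4,6}. Remove leaf 4 (neighbor: 5).
Step 4: current leaves = {5,6}. Remove leaf 5 (neighbor: 7).
Step 5: current leaves = {6,7}. Remove leaf 6 (neighbor: 3).

Answer: 6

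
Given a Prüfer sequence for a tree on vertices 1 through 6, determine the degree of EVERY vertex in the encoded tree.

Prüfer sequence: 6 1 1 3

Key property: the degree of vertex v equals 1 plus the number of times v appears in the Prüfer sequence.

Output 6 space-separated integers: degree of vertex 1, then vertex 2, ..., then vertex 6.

p_1 = 6: count[6] becomes 1
p_2 = 1: count[1] becomes 1
p_3 = 1: count[1] becomes 2
p_4 = 3: count[3] becomes 1
Degrees (1 + count): deg[1]=1+2=3, deg[2]=1+0=1, deg[3]=1+1=2, deg[4]=1+0=1, deg[5]=1+0=1, deg[6]=1+1=2

Answer: 3 1 2 1 1 2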